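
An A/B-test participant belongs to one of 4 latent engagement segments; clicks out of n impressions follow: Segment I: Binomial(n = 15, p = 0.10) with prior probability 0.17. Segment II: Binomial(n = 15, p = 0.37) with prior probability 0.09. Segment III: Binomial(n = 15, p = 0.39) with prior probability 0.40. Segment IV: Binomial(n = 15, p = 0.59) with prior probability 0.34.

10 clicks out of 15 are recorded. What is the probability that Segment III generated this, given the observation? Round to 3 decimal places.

0.118

P(component k | x) = π_k·f_k(x) / marginal(x), where marginal(x) = Σ_j π_j·f_j(x).
Binomial probabilities:
  p_I = 1.77324e-07
  p_II = 0.014331
  p_III = 0.0206467
  p_IV = 0.177826
Unnormalised posteriors:
  π_I·p_I = 0.17 × 1.77324e-07 = 3.01451e-08
  π_II·p_II = 0.09 × 0.014331 = 0.00128979
  π_III·p_III = 0.40 × 0.0206467 = 0.00825868
  π_IV·p_IV = 0.34 × 0.177826 = 0.0604608
Normaliser: 3.01451e-08 + 0.00128979 + 0.00825868 + 0.0604608 = 0.0700093
P(Segment III | x) ≈ 0.118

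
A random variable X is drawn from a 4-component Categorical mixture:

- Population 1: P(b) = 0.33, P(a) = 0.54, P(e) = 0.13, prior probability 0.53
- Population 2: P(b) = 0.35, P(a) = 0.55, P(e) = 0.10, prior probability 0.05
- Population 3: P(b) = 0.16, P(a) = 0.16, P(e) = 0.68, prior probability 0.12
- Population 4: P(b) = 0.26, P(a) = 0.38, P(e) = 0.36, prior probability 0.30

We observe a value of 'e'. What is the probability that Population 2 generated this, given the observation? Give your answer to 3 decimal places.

0.019

By Bayes' theorem, P(k | x) = π_k f_k(x) / Σ_j π_j f_j(x).
Component likelihoods at x = 'e':
  f_1 = P(e | comp) = 0.13
  f_2 = P(e | comp) = 0.10
  f_3 = P(e | comp) = 0.68
  f_4 = P(e | comp) = 0.36
Weight by the priors:
  π_1·f_1 = 0.53 × 0.13 = 0.0689
  π_2·f_2 = 0.05 × 0.1 = 0.005
  π_3·f_3 = 0.12 × 0.68 = 0.0816
  π_4·f_4 = 0.30 × 0.36 = 0.108
Sum: 0.0689 + 0.005 + 0.0816 + 0.108 = 0.2635
P(Population 2 | x) = 0.005 / 0.2635 ≈ 0.019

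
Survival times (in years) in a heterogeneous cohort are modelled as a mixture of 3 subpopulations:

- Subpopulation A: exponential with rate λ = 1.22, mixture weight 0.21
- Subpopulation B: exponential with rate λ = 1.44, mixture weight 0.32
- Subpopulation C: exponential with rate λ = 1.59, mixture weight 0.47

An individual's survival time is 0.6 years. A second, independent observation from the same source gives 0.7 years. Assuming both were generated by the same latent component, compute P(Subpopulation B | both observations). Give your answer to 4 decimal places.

Apply Bayes' rule: the posterior for each component is proportional to its prior times its likelihood at x.
Since both observations come from the same component, the likelihood for component k is f_k(x₁)·f_k(x₂).
  p_A = [1.22·e^(−1.22·0.6) = 1.22·e^(−0.7320) = 0.586754] × [0.519365] = 0.304739
  p_B = [1.44·e^(−1.44·0.6) = 1.44·e^(−0.8640) = 0.606921] × [0.525525] = 0.318952
  p_C = [1.59·e^(−1.59·0.6) = 1.59·e^(−0.9540) = 0.612463] × [0.522429] = 0.319969
Unnormalised posteriors:
  π_A·p_A = 0.21 × 0.304739 = 0.0639953
  π_B·p_B = 0.32 × 0.318952 = 0.102065
  π_C·p_C = 0.47 × 0.319969 = 0.150385
Normaliser: 0.0639953 + 0.102065 + 0.150385 = 0.316445
So the posterior for Subpopulation B is 0.102065 / 0.316445 ≈ 0.3225.

0.3225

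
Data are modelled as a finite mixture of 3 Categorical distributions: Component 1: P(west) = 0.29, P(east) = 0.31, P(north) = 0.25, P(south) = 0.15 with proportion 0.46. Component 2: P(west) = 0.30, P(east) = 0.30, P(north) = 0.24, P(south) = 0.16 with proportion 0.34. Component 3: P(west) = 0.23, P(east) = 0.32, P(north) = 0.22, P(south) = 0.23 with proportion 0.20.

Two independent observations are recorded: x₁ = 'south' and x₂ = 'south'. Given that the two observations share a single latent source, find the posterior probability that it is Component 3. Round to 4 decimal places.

0.3570

Posterior ∝ prior × likelihood, so P(k | x) ∝ w_k f_k(x); normalise over all components.
Since both observations come from the same component, the likelihood for component k is f_k(x₁)·f_k(x₂).
  L_1 = [0.15] × [0.15] = 0.0225
  L_2 = [0.16] × [0.16] = 0.0256
  L_3 = [0.23] × [0.23] = 0.0529
Multiply by the mixture weights:
  w_1·L_1 = 0.46 × 0.0225 = 0.01035
  w_2·L_2 = 0.34 × 0.0256 = 0.008704
  w_3·L_3 = 0.20 × 0.0529 = 0.01058
Evidence: 0.01035 + 0.008704 + 0.01058 = 0.029634
So the posterior for Component 3 is 0.01058 / 0.029634 ≈ 0.3570.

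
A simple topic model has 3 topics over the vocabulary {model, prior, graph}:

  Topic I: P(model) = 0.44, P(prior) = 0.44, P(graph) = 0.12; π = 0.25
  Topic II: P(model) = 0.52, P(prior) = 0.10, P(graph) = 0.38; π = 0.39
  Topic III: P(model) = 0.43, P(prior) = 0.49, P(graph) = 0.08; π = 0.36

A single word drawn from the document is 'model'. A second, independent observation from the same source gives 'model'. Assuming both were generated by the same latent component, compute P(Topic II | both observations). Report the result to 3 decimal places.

Apply Bayes' rule: the posterior for each component is proportional to its prior times its likelihood at x.
Since both observations come from the same component, the likelihood for component k is f_k(x₁)·f_k(x₂).
  f_I = [0.44] × [0.44] = 0.1936
  f_II = [0.52] × [0.52] = 0.2704
  f_III = [0.43] × [0.43] = 0.1849
Multiply by the mixture weights:
  π_I·f_I = 0.25 × 0.1936 = 0.0484
  π_II·f_II = 0.39 × 0.2704 = 0.105456
  π_III·f_III = 0.36 × 0.1849 = 0.066564
Denominator: 0.0484 + 0.105456 + 0.066564 = 0.22042
Responsibility of Topic II: 0.105456 / 0.22042 ≈ 0.478

0.478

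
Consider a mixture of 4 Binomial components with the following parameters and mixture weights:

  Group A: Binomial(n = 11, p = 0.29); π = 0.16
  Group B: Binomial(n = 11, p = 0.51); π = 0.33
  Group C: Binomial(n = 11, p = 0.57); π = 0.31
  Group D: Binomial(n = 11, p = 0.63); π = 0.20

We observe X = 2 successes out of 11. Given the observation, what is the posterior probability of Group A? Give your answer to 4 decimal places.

Posterior ∝ prior × likelihood, so P(k | x) ∝ π_k f_k(x); normalise over all components.
Binomial probabilities:
  f_A = 0.212072
  f_B = 0.0232953
  f_C = 0.00898108
  f_D = 0.002837
Unnormalised posteriors:
  π_A·f_A = 0.16 × 0.212072 = 0.0339316
  π_B·f_B = 0.33 × 0.0232953 = 0.00768744
  π_C·f_C = 0.31 × 0.00898108 = 0.00278413
  π_D·f_D = 0.20 × 0.002837 = 0.0005674
Sum: 0.0339316 + 0.00768744 + 0.00278413 + 0.0005674 = 0.0449705
Responsibility of Group A: 0.0339316 / 0.0449705 ≈ 0.7545

0.7545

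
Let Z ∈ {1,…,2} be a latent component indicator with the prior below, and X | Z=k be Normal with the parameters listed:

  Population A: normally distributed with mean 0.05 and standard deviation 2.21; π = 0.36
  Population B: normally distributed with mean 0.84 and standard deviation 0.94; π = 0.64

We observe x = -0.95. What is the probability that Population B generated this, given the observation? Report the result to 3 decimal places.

0.430

By Bayes' theorem, P(k | x) = π_k f_k(x) / Σ_j π_j f_j(x).
Normal densities:
  p_A = 0.162951
  p_B = 0.0692413
Unnormalised posteriors:
  π_A·p_A = 0.36 × 0.162951 = 0.0586625
  π_B·p_B = 0.64 × 0.0692413 = 0.0443145
Denominator: 0.0586625 + 0.0443145 = 0.102977
P(Population B | -0.95) ≈ 0.430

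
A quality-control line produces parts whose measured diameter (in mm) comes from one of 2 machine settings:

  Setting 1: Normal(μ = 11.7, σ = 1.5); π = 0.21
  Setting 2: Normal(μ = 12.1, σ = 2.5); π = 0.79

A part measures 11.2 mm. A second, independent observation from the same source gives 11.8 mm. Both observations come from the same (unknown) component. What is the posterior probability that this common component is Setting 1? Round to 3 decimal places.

The responsibility of component k is π_k f_k(x) divided by Σ_j π_j f_j(x).
Since both observations come from the same component, the likelihood for component k is f_k(x₁)·f_k(x₂).
  p_1 = [(1/(1.5·√(2π)))·exp(−(11.2−11.7)²/(2·1.5²)) = 0.265962·exp(-0.05556) = 0.251589] × [0.265371] = 0.0667644
  p_2 = [(1/(2.5·√(2π)))·exp(−(11.2−12.1)²/(2·2.5²)) = 0.159577·exp(-0.06480) = 0.149564] × [0.158432] = 0.0236958
Unnormalised posteriors:
  π_1·p_1 = 0.21 × 0.0667644 = 0.0140205
  π_2·p_2 = 0.79 × 0.0236958 = 0.0187197
Evidence: 0.0140205 + 0.0187197 = 0.0327402
So the posterior for Setting 1 is 0.0140205 / 0.0327402 ≈ 0.428.

0.428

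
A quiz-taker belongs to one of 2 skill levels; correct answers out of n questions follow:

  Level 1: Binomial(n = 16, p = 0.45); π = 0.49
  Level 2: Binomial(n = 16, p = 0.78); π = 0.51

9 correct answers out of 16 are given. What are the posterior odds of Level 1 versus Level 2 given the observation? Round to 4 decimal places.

Only the two components matter; the odds are (π_i f_i(x)) / (π_j f_j(x)).
Evaluate each component's likelihood at the observed value:
  p_1 = 0.131788
  p_2 = 0.0304955
Odds = (0.49/0.51) × (0.131788/0.0304955) = 0.960784 × 4.32157 ≈ 4.1521

4.1521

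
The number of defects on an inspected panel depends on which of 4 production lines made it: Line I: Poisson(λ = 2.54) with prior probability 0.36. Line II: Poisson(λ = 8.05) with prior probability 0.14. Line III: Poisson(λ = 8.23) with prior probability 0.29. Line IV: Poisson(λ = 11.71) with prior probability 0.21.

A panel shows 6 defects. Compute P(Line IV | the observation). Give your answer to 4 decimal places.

0.0922

The responsibility of component k is π_k f_k(x) divided by Σ_j π_j f_j(x).
Evaluate each component's likelihood at the observed value:
  p_I = e^(−2.54)·2.54^6/6! = 0.0294145
  p_II = e^(−8.05)·8.05^6/6! = 0.120607
  p_III = e^(−8.23)·8.23^6/6! = 0.115033
  p_IV = e^(−11.71)·11.71^6/6! = 0.029405
Prior × likelihood for each component:
  π_I·p_I = 0.36 × 0.0294145 = 0.0105892
  π_II·p_II = 0.14 × 0.120607 = 0.016885
  π_III·p_III = 0.29 × 0.115033 = 0.0333596
  π_IV·p_IV = 0.21 × 0.029405 = 0.00617504
Sum: 0.0105892 + 0.016885 + 0.0333596 + 0.00617504 = 0.0670088
So the posterior for Line IV is 0.00617504 / 0.0670088 ≈ 0.0922.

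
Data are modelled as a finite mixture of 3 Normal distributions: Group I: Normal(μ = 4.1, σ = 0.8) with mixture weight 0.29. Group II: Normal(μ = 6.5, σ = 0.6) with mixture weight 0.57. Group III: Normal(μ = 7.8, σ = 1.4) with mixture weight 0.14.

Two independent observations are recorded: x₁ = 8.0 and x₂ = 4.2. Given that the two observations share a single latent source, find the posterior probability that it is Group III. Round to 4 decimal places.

Posterior ∝ prior × likelihood, so P(k | x) ∝ w_k f_k(x); normalise over all components.
Since both observations come from the same component, the likelihood for component k is f_k(x₁)·f_k(x₂).
  p_I = [3.44493e-06] × [0.494797] = 1.70454e-06
  p_II = [0.0292138] × [0.000428451] = 1.25167e-05
  p_III = [0.282066] × [0.010446] = 0.00294647
Weight by the priors:
  w_I·p_I = 0.29 × 1.70454e-06 = 4.94317e-07
  w_II·p_II = 0.57 × 1.25167e-05 = 7.13451e-06
  w_III·p_III = 0.14 × 0.00294647 = 0.000412506
Marginal: 4.94317e-07 + 7.13451e-06 + 0.000412506 = 0.000420134
So the posterior for Group III is 0.000412506 / 0.000420134 ≈ 0.9818.

0.9818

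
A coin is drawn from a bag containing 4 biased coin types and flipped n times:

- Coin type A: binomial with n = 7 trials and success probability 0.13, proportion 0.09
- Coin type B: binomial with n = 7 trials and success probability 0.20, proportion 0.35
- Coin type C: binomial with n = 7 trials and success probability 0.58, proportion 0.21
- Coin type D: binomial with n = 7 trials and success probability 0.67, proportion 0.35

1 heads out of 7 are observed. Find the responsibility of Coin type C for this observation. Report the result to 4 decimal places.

0.0274

Posterior ∝ prior × likelihood, so P(k | x) ∝ π_k f_k(x); normalise over all components.
Binomial probabilities:
  L_A = C(7,1)·0.13^1·0.87^6 = 7·0.13·0.433626 = 0.3946
  L_B = C(7,1)·0.20^1·0.80^6 = 7·0.2·0.262144 = 0.367002
  L_C = C(7,1)·0.58^1·0.42^6 = 7·0.58·0.00548903 = 0.0222855
  L_D = C(7,1)·0.67^1·0.33^6 = 7·0.67·0.00129147 = 0.00605698
Unnormalised posteriors:
  π_A·L_A = 0.09 × 0.3946 = 0.035514
  π_B·L_B = 0.35 × 0.367002 = 0.128451
  π_C·L_C = 0.21 × 0.0222855 = 0.00467995
  π_D·L_D = 0.35 × 0.00605698 = 0.00211994
Sum: 0.035514 + 0.128451 + 0.00467995 + 0.00211994 = 0.170764
P(Coin type C | the observation) ≈ 0.0274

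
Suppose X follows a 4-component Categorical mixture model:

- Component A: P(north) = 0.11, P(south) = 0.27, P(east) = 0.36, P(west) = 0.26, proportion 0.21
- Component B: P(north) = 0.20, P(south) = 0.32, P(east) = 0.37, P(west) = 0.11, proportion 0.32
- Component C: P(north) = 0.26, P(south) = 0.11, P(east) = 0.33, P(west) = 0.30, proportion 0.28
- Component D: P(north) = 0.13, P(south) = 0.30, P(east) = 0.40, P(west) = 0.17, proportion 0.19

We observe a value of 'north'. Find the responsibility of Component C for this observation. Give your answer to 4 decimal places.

P(component k | x) = π_k·f_k(x) / marginal(x), where marginal(x) = Σ_j π_j·f_j(x).
Component likelihoods at x = 'north':
  f_A = P(north | comp) = 0.11
  f_B = P(north | comp) = 0.20
  f_C = P(north | comp) = 0.26
  f_D = P(north | comp) = 0.13
Multiply by the mixture weights:
  π_A·f_A = 0.21 × 0.11 = 0.0231
  π_B·f_B = 0.32 × 0.2 = 0.064
  π_C·f_C = 0.28 × 0.26 = 0.0728
  π_D·f_D = 0.19 × 0.13 = 0.0247
Denominator: 0.0231 + 0.064 + 0.0728 + 0.0247 = 0.1846
P(Component C | x) = 0.0728 / 0.1846 ≈ 0.3944

0.3944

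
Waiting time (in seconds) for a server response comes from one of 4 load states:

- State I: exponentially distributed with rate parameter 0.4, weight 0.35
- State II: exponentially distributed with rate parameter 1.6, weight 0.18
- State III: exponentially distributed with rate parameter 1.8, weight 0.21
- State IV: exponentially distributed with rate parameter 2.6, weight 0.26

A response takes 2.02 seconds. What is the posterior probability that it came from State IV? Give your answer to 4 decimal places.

Apply Bayes' rule: the posterior for each component is proportional to its prior times its likelihood at x.
Exponential densities:
  p_I = 0.178299
  p_II = 0.0631655
  p_III = 0.0474436
  p_IV = 0.0136163
Unnormalised posteriors:
  π_I·p_I = 0.35 × 0.178299 = 0.0624048
  π_II·p_II = 0.18 × 0.0631655 = 0.0113698
  π_III·p_III = 0.21 × 0.0474436 = 0.00996316
  π_IV·p_IV = 0.26 × 0.0136163 = 0.00354023
Marginal: 0.0624048 + 0.0113698 + 0.00996316 + 0.00354023 = 0.087278
P(State IV | x) = 0.00354023 / 0.087278 ≈ 0.0406

0.0406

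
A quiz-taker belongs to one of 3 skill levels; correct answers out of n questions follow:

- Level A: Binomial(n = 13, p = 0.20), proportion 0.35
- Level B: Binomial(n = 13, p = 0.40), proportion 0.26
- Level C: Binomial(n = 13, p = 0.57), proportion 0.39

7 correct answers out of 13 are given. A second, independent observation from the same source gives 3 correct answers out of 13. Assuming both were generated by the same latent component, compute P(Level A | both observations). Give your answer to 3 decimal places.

0.095

P(component k | x) = π_k·f_k(x) / marginal(x), where marginal(x) = Σ_j π_j·f_j(x).
Since both observations come from the same component, the likelihood for component k is f_k(x₁)·f_k(x₂).
  p_A = [C(13,7)·0.20^7·0.80^6 = 1716·1.28e-05·0.262144 = 0.00575794] × [0.245672] = 0.00141457
  p_B = [C(13,7)·0.40^7·0.60^6 = 1716·0.0016384·0.046656 = 0.131173] × [0.110677] = 0.0145179
  p_C = [C(13,7)·0.57^7·0.43^6 = 1716·0.019549·0.00632136 = 0.212057] × [0.0114466] = 0.00242732
Weight by the priors:
  π_A·p_A = 0.35 × 0.00141457 = 0.000495098
  π_B·p_B = 0.26 × 0.0145179 = 0.00377465
  π_C·p_C = 0.39 × 0.00242732 = 0.000946655
Sum: 0.000495098 + 0.00377465 + 0.000946655 = 0.0052164
Responsibility of Level A: 0.000495098 / 0.0052164 ≈ 0.095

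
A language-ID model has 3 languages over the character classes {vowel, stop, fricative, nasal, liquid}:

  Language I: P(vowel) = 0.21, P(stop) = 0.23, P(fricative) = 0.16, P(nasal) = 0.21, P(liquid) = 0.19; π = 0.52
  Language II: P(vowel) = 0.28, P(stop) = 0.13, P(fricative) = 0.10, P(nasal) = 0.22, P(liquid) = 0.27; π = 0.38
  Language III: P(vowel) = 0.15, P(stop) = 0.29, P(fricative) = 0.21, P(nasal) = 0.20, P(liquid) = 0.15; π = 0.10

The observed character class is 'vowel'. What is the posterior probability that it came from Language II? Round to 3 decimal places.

The responsibility of component k is w_k f_k(x) divided by Σ_j w_j f_j(x).
Component likelihoods at x = 'vowel':
  f_I = 0.21
  f_II = 0.28
  f_III = 0.15
Unnormalised posteriors:
  w_I·f_I = 0.52 × 0.21 = 0.1092
  w_II·f_II = 0.38 × 0.28 = 0.1064
  w_III·f_III = 0.10 × 0.15 = 0.015
Marginal: 0.1092 + 0.1064 + 0.015 = 0.2306
So the posterior for Language II is 0.1064 / 0.2306 ≈ 0.461.

0.461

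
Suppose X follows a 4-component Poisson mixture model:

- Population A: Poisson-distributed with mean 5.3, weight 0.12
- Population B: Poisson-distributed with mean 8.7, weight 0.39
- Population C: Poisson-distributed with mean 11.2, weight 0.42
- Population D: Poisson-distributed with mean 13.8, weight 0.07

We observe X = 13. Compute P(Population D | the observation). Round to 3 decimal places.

0.115

Posterior ∝ prior × likelihood, so P(k | x) ∝ π_k f_k(x); normalise over all components.
Evaluate each component's likelihood at the observed value:
  L_A = e^(−5.3)·5.3^13/13! = 0.00208711
  L_B = e^(−8.7)·8.7^13/13! = 0.0437631
  L_C = e^(−11.2)·11.2^13/13! = 0.0958199
  L_D = e^(−13.8)·13.8^13/13! = 0.10737
Prior × likelihood for each component:
  π_A·L_A = 0.12 × 0.00208711 = 0.000250453
  π_B·L_B = 0.39 × 0.0437631 = 0.0170676
  π_C·L_C = 0.42 × 0.0958199 = 0.0402444
  π_D·L_D = 0.07 × 0.10737 = 0.00751592
Sum: 0.000250453 + 0.0170676 + 0.0402444 + 0.00751592 = 0.0650783
P(Population D | 13) = 0.00751592 / 0.0650783 ≈ 0.115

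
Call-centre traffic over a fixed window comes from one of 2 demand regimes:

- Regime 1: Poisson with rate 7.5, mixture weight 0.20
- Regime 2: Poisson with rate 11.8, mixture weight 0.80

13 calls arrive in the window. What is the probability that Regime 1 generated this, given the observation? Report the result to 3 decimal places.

0.048

Posterior ∝ prior × likelihood, so P(k | x) ∝ π_k f_k(x); normalise over all components.
Evaluate each component's likelihood at the observed value:
  L_1 = 0.0211012
  L_2 = 0.103636
Prior × likelihood for each component:
  π_1·L_1 = 0.20 × 0.0211012 = 0.00422024
  π_2·L_2 = 0.80 × 0.103636 = 0.0829088
Sum: 0.00422024 + 0.0829088 = 0.0871291
So the posterior for Regime 1 is 0.00422024 / 0.0871291 ≈ 0.048.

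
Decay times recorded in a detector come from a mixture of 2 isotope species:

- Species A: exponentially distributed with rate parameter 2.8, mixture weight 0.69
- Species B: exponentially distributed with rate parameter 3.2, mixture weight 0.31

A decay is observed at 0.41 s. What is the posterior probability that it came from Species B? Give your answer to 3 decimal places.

Posterior ∝ prior × likelihood, so P(k | x) ∝ w_k f_k(x); normalise over all components.
Evaluate each component's likelihood at the observed value:
  L_A = 0.888358
  L_B = 0.861699
Prior × likelihood for each component:
  w_A·L_A = 0.69 × 0.888358 = 0.612967
  w_B·L_B = 0.31 × 0.861699 = 0.267127
Marginal: 0.612967 + 0.267127 = 0.880094
Responsibility of Species B: 0.267127 / 0.880094 ≈ 0.304

0.304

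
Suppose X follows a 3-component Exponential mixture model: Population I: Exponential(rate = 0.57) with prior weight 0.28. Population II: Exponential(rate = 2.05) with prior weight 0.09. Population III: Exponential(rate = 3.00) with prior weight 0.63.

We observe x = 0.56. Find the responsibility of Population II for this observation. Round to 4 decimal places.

0.1111

P(component k | x) = π_k·f_k(x) / marginal(x), where marginal(x) = Σ_j π_j·f_j(x).
Exponential densities:
  L_I = 0.57·e^(−0.57·0.56) = 0.57·e^(−0.3192) = 0.414236
  L_II = 2.05·e^(−2.05·0.56) = 2.05·e^(−1.1480) = 0.650405
  L_III = 3.00·e^(−3.00·0.56) = 3.00·e^(−1.6800) = 0.559122
Prior × likelihood for each component:
  π_I·L_I = 0.28 × 0.414236 = 0.115986
  π_II·L_II = 0.09 × 0.650405 = 0.0585364
  π_III·L_III = 0.63 × 0.559122 = 0.352247
Evidence: 0.115986 + 0.0585364 + 0.352247 = 0.526769
P(Population II | 0.56) ≈ 0.1111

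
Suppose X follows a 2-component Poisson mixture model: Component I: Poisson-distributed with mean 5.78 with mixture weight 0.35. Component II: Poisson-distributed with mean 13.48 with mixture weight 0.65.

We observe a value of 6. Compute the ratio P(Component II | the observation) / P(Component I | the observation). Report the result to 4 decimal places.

0.1353

Posterior odds = (π_i f_i(x)) / (π_j f_j(x)); the normalising sum cancels.
Evaluate each component's likelihood at the observed value:
  f_I = e^(−5.78)·5.78^6/6! = 0.15996
  f_II = e^(−13.48)·13.48^6/6! = 0.0116551
Odds = (0.65/0.35) × (0.0116551/0.15996) = 1.85714 × 0.0728626 ≈ 0.1353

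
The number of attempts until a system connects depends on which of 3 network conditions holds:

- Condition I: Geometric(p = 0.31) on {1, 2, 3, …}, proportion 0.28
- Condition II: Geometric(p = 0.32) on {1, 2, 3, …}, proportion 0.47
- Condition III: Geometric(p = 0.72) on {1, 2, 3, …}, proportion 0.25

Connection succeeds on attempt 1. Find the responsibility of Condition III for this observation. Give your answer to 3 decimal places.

By Bayes' theorem, P(k | x) = π_k f_k(x) / Σ_j π_j f_j(x).
Geometric probabilities:
  p_I = 0.31
  p_II = 0.32
  p_III = 0.72
Unnormalised posteriors:
  π_I·p_I = 0.28 × 0.31 = 0.0868
  π_II·p_II = 0.47 × 0.32 = 0.1504
  π_III·p_III = 0.25 × 0.72 = 0.18
Sum: 0.0868 + 0.1504 + 0.18 = 0.4172
So the posterior for Condition III is 0.18 / 0.4172 ≈ 0.431.

0.431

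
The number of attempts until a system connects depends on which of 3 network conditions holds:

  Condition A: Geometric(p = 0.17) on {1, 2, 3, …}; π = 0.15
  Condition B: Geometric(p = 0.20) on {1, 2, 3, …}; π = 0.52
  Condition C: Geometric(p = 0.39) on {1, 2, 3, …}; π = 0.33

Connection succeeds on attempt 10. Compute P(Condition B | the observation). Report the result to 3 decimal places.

0.690

Apply Bayes' rule: the posterior for each component is proportional to its prior times its likelihood at x.
Component likelihoods at x = 10:
  p_A = 0.0317798
  p_B = 0.0268435
  p_C = 0.00456072
Weight by the priors:
  w_A·p_A = 0.15 × 0.0317798 = 0.00476698
  w_B·p_B = 0.52 × 0.0268435 = 0.0139586
  w_C·p_C = 0.33 × 0.00456072 = 0.00150504
Marginal: 0.00476698 + 0.0139586 + 0.00150504 = 0.0202307
P(Condition B | x) ≈ 0.690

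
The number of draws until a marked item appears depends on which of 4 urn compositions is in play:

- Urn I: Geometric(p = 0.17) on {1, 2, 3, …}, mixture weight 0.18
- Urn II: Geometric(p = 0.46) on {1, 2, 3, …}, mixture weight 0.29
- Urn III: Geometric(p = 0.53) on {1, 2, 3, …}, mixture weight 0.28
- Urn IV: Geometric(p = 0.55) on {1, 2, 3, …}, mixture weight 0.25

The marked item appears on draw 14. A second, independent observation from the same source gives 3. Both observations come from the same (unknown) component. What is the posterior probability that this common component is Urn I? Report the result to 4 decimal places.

0.9774

Apply Bayes' rule: the posterior for each component is proportional to its prior times its likelihood at x.
Since both observations come from the same component, the likelihood for component k is f_k(x₁)·f_k(x₂).
  f_I = [0.0150822] × [0.117113] = 0.00176632
  f_II = [0.000152713] × [0.134136] = 2.04843e-05
  f_III = [2.89433e-05] × [0.117077] = 3.38859e-06
  f_IV = [1.70657e-05] × [0.111375] = 1.9007e-06
Unnormalised posteriors:
  π_I·f_I = 0.18 × 0.00176632 = 0.000317937
  π_II·f_II = 0.29 × 2.04843e-05 = 5.94046e-06
  π_III·f_III = 0.28 × 3.38859e-06 = 9.48806e-07
  π_IV·f_IV = 0.25 × 1.9007e-06 = 4.75174e-07
Sum: 0.000317937 + 5.94046e-06 + 9.48806e-07 + 4.75174e-07 = 0.000325302
Responsibility of Urn I: 0.000317937 / 0.000325302 ≈ 0.9774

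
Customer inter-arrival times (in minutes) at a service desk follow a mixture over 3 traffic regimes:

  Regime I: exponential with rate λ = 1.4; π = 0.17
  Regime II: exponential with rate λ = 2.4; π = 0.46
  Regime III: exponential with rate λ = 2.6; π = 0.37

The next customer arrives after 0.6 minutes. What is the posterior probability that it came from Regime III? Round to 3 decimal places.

0.357

By Bayes' theorem, P(k | x) = π_k f_k(x) / Σ_j π_j f_j(x).
Evaluate each component's likelihood at the observed value:
  f_I = 0.604395
  f_II = 0.568627
  f_III = 0.546354
Multiply by the mixture weights:
  π_I·f_I = 0.17 × 0.604395 = 0.102747
  π_II·f_II = 0.46 × 0.568627 = 0.261568
  π_III·f_III = 0.37 × 0.546354 = 0.202151
Denominator: 0.102747 + 0.261568 + 0.202151 = 0.566466
P(Regime III | 0.6 minutes) ≈ 0.357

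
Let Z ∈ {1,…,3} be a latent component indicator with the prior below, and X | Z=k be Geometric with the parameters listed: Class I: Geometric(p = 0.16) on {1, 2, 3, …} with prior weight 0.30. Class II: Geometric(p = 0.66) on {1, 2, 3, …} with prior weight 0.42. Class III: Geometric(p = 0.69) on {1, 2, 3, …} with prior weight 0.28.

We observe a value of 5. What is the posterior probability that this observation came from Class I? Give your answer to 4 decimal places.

0.8132

P(component k | x) = P(Z=k)·f_k(x) / marginal(x), where marginal(x) = Σ_j P(Z=j)·f_j(x).
Component likelihoods at x = 5:
  p_I = 0.0796594
  p_II = 0.00881982
  p_III = 0.00637229
Multiply by the mixture weights:
  P(Z=I)·p_I = 0.30 × 0.0796594 = 0.0238978
  P(Z=II)·p_II = 0.42 × 0.00881982 = 0.00370432
  P(Z=III)·p_III = 0.28 × 0.00637229 = 0.00178424
Normaliser: 0.0238978 + 0.00370432 + 0.00178424 = 0.0293864
Responsibility of Class I: 0.0238978 / 0.0293864 ≈ 0.8132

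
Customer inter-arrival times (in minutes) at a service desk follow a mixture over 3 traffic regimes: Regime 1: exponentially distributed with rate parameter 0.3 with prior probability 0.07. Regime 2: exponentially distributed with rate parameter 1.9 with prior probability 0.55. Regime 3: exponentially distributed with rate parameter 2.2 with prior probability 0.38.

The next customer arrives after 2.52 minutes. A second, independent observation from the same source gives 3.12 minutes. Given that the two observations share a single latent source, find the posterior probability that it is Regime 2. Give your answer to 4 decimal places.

P(component k | x) = π_k·f_k(x) / marginal(x), where marginal(x) = Σ_j π_j·f_j(x).
Since both observations come from the same component, the likelihood for component k is f_k(x₁)·f_k(x₂).
  p_1 = [0.3·e^(−0.3·2.52) = 0.3·e^(−0.7560) = 0.140862] × [0.117658] = 0.0165736
  p_2 = [1.9·e^(−1.9·2.52) = 1.9·e^(−4.7880) = 0.0158253] × [0.00506123] = 8.00954e-05
  p_3 = [2.2·e^(−2.2·2.52) = 2.2·e^(−5.5440) = 0.00860387] × [0.0022984] = 1.97751e-05
Multiply by the mixture weights:
  π_1·p_1 = 0.07 × 0.0165736 = 0.00116015
  π_2·p_2 = 0.55 × 8.00954e-05 = 4.40525e-05
  π_3·p_3 = 0.38 × 1.97751e-05 = 7.51455e-06
Normaliser: 0.00116015 + 4.40525e-05 + 7.51455e-06 = 0.00121172
P(Regime 2 | data) ≈ 0.0364

0.0364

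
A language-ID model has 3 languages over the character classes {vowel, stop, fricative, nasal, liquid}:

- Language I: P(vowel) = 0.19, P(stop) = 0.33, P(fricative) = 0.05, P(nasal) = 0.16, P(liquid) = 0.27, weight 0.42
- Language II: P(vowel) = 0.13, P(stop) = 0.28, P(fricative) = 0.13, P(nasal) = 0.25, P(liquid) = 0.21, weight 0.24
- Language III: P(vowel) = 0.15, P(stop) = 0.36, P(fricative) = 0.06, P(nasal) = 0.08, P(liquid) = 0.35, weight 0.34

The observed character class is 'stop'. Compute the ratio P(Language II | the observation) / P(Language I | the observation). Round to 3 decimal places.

Since P(k|x) ∝ P(Z=k) f_k(x), the posterior odds are P(Z=i) f_i(x) / (P(Z=j) f_j(x)).
Categorical probabilities:
  L_I = P(stop | comp) = 0.33
  L_II = P(stop | comp) = 0.28
  L_III = P(stop | comp) = 0.36
Posterior odds = (P(Z=II)·L_II) / (P(Z=I)·L_I) = (0.24·0.28) / (0.42·0.33) = 0.0672 / 0.1386 ≈ 0.485

0.485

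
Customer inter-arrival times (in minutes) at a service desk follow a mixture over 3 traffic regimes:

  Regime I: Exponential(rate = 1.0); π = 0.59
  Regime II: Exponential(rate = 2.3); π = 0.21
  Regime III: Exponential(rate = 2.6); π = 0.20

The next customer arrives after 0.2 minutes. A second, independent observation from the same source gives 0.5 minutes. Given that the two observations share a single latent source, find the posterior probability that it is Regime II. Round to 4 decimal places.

P(component k | x) = π_k·f_k(x) / marginal(x), where marginal(x) = Σ_j π_j·f_j(x).
Since both observations come from the same component, the likelihood for component k is f_k(x₁)·f_k(x₂).
  f_I = [1.0·e^(−1.0·0.2) = 1.0·e^(−0.2000) = 0.818731] × [0.606531] = 0.496585
  f_II = [2.3·e^(−2.3·0.2) = 2.3·e^(−0.4600) = 1.45195] × [0.728265] = 1.05741
  f_III = [2.6·e^(−2.6·0.2) = 2.6·e^(−0.5200) = 1.54575] × [0.708583] = 1.09529
Multiply by the mixture weights:
  π_I·f_I = 0.59 × 0.496585 = 0.292985
  π_II·f_II = 0.21 × 1.05741 = 0.222055
  π_III·f_III = 0.20 × 1.09529 = 0.219059
Evidence: 0.292985 + 0.222055 + 0.219059 = 0.734099
Responsibility of Regime II: 0.222055 / 0.734099 ≈ 0.3025

0.3025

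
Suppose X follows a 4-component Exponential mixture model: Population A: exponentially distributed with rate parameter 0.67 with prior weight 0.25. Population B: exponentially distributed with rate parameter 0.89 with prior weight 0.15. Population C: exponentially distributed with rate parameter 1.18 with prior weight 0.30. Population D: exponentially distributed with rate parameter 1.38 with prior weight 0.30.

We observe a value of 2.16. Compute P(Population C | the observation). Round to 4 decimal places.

By Bayes' theorem, P(k | x) = π_k f_k(x) / Σ_j π_j f_j(x).
Evaluate each component's likelihood at the observed value:
  L_A = 0.67·e^(−0.67·2.16) = 0.67·e^(−1.4472) = 0.157603
  L_B = 0.89·e^(−0.89·2.16) = 0.89·e^(−1.9224) = 0.130167
  L_C = 1.18·e^(−1.18·2.16) = 1.18·e^(−2.5488) = 0.092247
  L_D = 1.38·e^(−1.38·2.16) = 1.38·e^(−2.9808) = 0.0700381
Prior × likelihood for each component:
  π_A·L_A = 0.25 × 0.157603 = 0.0394007
  π_B·L_B = 0.15 × 0.130167 = 0.0195251
  π_C·L_C = 0.30 × 0.092247 = 0.0276741
  π_D·L_D = 0.30 × 0.0700381 = 0.0210114
Evidence: 0.0394007 + 0.0195251 + 0.0276741 + 0.0210114 = 0.107611
Responsibility of Population C: 0.0276741 / 0.107611 ≈ 0.2572

0.2572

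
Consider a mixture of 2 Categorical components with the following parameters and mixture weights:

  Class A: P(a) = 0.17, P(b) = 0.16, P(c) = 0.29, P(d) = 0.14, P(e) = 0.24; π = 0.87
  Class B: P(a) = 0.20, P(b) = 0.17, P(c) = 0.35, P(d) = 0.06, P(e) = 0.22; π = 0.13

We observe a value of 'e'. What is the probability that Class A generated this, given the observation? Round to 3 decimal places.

The responsibility of component k is w_k f_k(x) divided by Σ_j w_j f_j(x).
Component likelihoods at x = 'e':
  p_A = P(e | comp) = 0.24
  p_B = P(e | comp) = 0.22
Unnormalised posteriors:
  w_A·p_A = 0.87 × 0.24 = 0.2088
  w_B·p_B = 0.13 × 0.22 = 0.0286
Denominator: 0.2088 + 0.0286 = 0.2374
So the posterior for Class A is 0.2088 / 0.2374 ≈ 0.880.

0.880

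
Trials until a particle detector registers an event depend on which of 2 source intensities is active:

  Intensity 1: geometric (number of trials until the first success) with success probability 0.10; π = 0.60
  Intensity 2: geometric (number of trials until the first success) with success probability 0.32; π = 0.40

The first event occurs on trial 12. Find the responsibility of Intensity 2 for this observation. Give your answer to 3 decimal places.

0.089

Apply Bayes' rule: the posterior for each component is proportional to its prior times its likelihood at x.
Component likelihoods at x = 12:
  L_1 = 0.0313811
  L_2 = 0.0045999
Prior × likelihood for each component:
  π_1·L_1 = 0.60 × 0.0313811 = 0.0188286
  π_2·L_2 = 0.40 × 0.0045999 = 0.00183996
Marginal: 0.0188286 + 0.00183996 = 0.0206686
Responsibility of Intensity 2: 0.00183996 / 0.0206686 ≈ 0.089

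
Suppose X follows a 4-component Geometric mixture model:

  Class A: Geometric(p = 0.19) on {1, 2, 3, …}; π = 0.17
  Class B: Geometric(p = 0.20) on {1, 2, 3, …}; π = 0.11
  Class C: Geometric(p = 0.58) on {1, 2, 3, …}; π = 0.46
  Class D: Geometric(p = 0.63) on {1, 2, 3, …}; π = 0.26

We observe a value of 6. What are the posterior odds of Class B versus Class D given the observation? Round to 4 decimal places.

Posterior odds = (P(Z=i) f_i(x)) / (P(Z=j) f_j(x)); the normalising sum cancels.
Evaluate each component's likelihood at the observed value:
  L_A = 0.19·(1−0.19)^5 = 0.19·0.348678 = 0.0662489
  L_B = 0.20·(1−0.20)^5 = 0.20·0.32768 = 0.065536
  L_C = 0.58·(1−0.58)^5 = 0.58·0.0130691 = 0.00758009
  L_D = 0.63·(1−0.63)^5 = 0.63·0.0069344 = 0.00436867
0.00720896 / 0.00113585 ≈ 6.3467

6.3467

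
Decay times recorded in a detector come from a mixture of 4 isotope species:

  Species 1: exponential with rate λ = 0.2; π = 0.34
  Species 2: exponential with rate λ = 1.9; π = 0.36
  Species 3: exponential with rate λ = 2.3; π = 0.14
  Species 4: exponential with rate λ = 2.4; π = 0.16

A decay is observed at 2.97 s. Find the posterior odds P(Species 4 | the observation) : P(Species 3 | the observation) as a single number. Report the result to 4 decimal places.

The posterior odds equal the prior odds times the likelihood ratio: (w_i/w_j)·(f_i(x)/f_j(x)).
Evaluate each component's likelihood at the observed value:
  f_1 = 0.110423
  f_2 = 0.00673023
  f_3 = 0.00248349
  f_4 = 0.00192557
Odds = (0.16/0.14) × (0.00192557/0.00248349) = 1.14286 × 0.77535 ≈ 0.8861

0.8861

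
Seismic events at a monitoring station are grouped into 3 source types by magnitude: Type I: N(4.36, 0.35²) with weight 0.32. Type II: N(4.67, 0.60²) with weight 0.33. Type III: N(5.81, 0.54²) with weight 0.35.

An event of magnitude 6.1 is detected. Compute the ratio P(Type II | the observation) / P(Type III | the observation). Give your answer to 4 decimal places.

Only the two components matter; the odds are (w_i f_i(x)) / (w_j f_j(x)).
Normal densities:
  p_I = 4.89808e-06
  p_II = 0.0388421
  p_III = 0.639572
Posterior odds = (w_II·p_II) / (w_III·p_III) = (0.33·0.0388421) / (0.35·0.639572) = 0.0128179 / 0.22385 ≈ 0.0573

0.0573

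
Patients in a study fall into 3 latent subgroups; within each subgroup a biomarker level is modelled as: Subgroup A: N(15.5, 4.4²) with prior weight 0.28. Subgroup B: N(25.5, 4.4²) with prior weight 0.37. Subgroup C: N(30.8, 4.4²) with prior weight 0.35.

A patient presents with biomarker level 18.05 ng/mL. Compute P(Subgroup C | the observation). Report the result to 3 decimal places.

0.016

By Bayes' theorem, P(k | x) = P(Z=k) f_k(x) / Σ_j P(Z=j) f_j(x).
Evaluate each component's likelihood at the observed value:
  L_A = (1/(4.4·√(2π)))·exp(−(18.05−15.5)²/(2·4.4²)) = 0.090669·exp(-0.16794) = 0.076652
  L_B = (1/(4.4·√(2π)))·exp(−(18.05−25.5)²/(2·4.4²)) = 0.090669·exp(-1.43343) = 0.0216235
  L_C = (1/(4.4·√(2π)))·exp(−(18.05−30.8)²/(2·4.4²)) = 0.090669·exp(-4.19841) = 0.00136179
Unnormalised posteriors:
  P(Z=A)·L_A = 0.28 × 0.076652 = 0.0214626
  P(Z=B)·L_B = 0.37 × 0.0216235 = 0.00800069
  P(Z=C)·L_C = 0.35 × 0.00136179 = 0.000476627
Evidence: 0.0214626 + 0.00800069 + 0.000476627 = 0.0299399
P(Subgroup C | the observation) = 0.000476627 / 0.0299399 ≈ 0.016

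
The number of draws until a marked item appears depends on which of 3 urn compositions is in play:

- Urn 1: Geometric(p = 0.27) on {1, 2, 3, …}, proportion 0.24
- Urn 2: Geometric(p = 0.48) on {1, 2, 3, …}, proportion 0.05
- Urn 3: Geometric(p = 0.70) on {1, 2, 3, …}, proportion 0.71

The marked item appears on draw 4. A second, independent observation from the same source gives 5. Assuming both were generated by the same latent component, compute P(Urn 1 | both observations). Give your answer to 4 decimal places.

Posterior ∝ prior × likelihood, so P(k | x) ∝ w_k f_k(x); normalise over all components.
Since both observations come from the same component, the likelihood for component k is f_k(x₁)·f_k(x₂).
  L_1 = [0.105035] × [0.0766753] = 0.00805355
  L_2 = [0.0674918] × [0.0350958] = 0.00236868
  L_3 = [0.0189] × [0.00567] = 0.000107163
Weight by the priors:
  w_1·L_1 = 0.24 × 0.00805355 = 0.00193285
  w_2·L_2 = 0.05 × 0.00236868 = 0.000118434
  w_3·L_3 = 0.71 × 0.000107163 = 7.60857e-05
Normaliser: 0.00193285 + 0.000118434 + 7.60857e-05 = 0.00212737
So the posterior for Urn 1 is 0.00193285 / 0.00212737 ≈ 0.9086.

0.9086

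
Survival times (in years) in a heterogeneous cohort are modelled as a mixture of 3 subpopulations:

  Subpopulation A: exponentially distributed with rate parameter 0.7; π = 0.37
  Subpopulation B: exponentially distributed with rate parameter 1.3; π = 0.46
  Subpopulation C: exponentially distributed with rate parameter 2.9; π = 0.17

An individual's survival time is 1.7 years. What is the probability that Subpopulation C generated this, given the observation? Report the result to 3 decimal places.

0.024

Posterior ∝ prior × likelihood, so P(k | x) ∝ w_k f_k(x); normalise over all components.
Exponential densities:
  L_A = 0.212955
  L_B = 0.142611
  L_C = 0.0209569
Prior × likelihood for each component:
  w_A·L_A = 0.37 × 0.212955 = 0.0787933
  w_B·L_B = 0.46 × 0.142611 = 0.065601
  w_C·L_C = 0.17 × 0.0209569 = 0.00356267
Evidence: 0.0787933 + 0.065601 + 0.00356267 = 0.147957
P(Subpopulation C | data) = 0.00356267 / 0.147957 ≈ 0.024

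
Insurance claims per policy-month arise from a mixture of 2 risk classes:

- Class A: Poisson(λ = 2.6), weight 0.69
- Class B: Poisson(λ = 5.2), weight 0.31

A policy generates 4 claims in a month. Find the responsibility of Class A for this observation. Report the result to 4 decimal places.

Posterior ∝ prior × likelihood, so P(k | x) ∝ P(Z=k) f_k(x); normalise over all components.
Poisson probabilities:
  p_A = e^(−2.6)·2.6^4/4! = 0.141422
  p_B = e^(−5.2)·5.2^4/4! = 0.168063
Unnormalised posteriors:
  P(Z=A)·p_A = 0.69 × 0.141422 = 0.0975811
  P(Z=B)·p_B = 0.31 × 0.168063 = 0.0520994
Sum: 0.0975811 + 0.0520994 = 0.14968
P(Class A | 4 claims) = 0.0975811 / 0.14968 ≈ 0.6519

0.6519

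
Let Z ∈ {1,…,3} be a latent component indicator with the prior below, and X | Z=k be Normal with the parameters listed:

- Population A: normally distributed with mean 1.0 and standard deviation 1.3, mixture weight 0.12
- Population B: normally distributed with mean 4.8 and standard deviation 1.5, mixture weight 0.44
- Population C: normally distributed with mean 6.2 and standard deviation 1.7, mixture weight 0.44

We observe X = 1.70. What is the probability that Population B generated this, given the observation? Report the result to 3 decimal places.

Posterior ∝ prior × likelihood, so P(k | x) ∝ P(Z=k) f_k(x); normalise over all components.
Evaluate each component's likelihood at the observed value:
  f_A = 0.265465
  f_B = 0.031431
  f_C = 0.007062
Prior × likelihood for each component:
  P(Z=A)·f_A = 0.12 × 0.265465 = 0.0318558
  P(Z=B)·f_B = 0.44 × 0.031431 = 0.0138297
  P(Z=C)·f_C = 0.44 × 0.007062 = 0.00310728
Sum: 0.0318558 + 0.0138297 + 0.00310728 = 0.0487927
Responsibility of Population B: 0.0138297 / 0.0487927 ≈ 0.283

0.283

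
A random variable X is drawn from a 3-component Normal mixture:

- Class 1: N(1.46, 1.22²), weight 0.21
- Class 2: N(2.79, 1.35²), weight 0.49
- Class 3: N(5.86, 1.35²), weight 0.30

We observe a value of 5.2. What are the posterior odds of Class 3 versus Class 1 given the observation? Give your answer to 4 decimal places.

Posterior odds = (P(Z=i) f_i(x)) / (P(Z=j) f_j(x)); the normalising sum cancels.
Normal densities:
  L_1 = (1/(1.22·√(2π)))·exp(−(5.2−1.46)²/(2·1.22²)) = 0.327002·exp(-4.69887) = 0.00297753
  L_2 = (1/(1.35·√(2π)))·exp(−(5.2−2.79)²/(2·1.35²)) = 0.295513·exp(-1.59344) = 0.0600555
  L_3 = (1/(1.35·√(2π)))·exp(−(5.2−5.86)²/(2·1.35²)) = 0.295513·exp(-0.11951) = 0.262226
0.0786677 / 0.000625282 ≈ 125.8117

125.8117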